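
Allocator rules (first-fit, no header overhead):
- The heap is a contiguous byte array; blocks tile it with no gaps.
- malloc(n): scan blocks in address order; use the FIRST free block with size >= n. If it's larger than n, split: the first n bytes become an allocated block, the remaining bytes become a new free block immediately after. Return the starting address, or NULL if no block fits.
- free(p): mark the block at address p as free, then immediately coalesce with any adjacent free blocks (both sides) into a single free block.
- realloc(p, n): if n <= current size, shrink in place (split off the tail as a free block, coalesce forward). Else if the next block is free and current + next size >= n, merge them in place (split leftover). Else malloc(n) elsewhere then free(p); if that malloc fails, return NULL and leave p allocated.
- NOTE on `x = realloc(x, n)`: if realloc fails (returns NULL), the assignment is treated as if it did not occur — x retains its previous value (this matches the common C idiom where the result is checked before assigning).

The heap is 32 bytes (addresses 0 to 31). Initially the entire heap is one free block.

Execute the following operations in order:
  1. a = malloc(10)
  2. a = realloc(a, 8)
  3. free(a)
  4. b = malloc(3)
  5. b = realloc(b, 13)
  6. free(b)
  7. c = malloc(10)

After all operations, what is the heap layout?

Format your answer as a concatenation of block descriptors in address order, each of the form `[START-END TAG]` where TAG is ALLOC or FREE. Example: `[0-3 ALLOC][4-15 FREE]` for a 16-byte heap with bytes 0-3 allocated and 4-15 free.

Answer: [0-9 ALLOC][10-31 FREE]

Derivation:
Op 1: a = malloc(10) -> a = 0; heap: [0-9 ALLOC][10-31 FREE]
Op 2: a = realloc(a, 8) -> a = 0; heap: [0-7 ALLOC][8-31 FREE]
Op 3: free(a) -> (freed a); heap: [0-31 FREE]
Op 4: b = malloc(3) -> b = 0; heap: [0-2 ALLOC][3-31 FREE]
Op 5: b = realloc(b, 13) -> b = 0; heap: [0-12 ALLOC][13-31 FREE]
Op 6: free(b) -> (freed b); heap: [0-31 FREE]
Op 7: c = malloc(10) -> c = 0; heap: [0-9 ALLOC][10-31 FREE]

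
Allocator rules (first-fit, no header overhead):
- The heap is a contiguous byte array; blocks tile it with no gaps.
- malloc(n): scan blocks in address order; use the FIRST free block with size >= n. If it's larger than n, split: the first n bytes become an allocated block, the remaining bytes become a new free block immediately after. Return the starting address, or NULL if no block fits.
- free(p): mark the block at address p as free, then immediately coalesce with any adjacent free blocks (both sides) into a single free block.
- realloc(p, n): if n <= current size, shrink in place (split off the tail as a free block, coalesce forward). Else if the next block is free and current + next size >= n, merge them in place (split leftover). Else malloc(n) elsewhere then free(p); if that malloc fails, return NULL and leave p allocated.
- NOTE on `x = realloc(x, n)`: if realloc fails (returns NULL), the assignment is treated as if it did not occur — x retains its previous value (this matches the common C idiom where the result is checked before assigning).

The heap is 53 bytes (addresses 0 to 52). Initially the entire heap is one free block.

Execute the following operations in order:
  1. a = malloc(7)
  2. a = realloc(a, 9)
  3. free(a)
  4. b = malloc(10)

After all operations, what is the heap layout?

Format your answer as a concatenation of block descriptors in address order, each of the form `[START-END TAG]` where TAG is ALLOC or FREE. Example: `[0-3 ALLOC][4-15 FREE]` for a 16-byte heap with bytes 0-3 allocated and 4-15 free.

Op 1: a = malloc(7) -> a = 0; heap: [0-6 ALLOC][7-52 FREE]
Op 2: a = realloc(a, 9) -> a = 0; heap: [0-8 ALLOC][9-52 FREE]
Op 3: free(a) -> (freed a); heap: [0-52 FREE]
Op 4: b = malloc(10) -> b = 0; heap: [0-9 ALLOC][10-52 FREE]

Answer: [0-9 ALLOC][10-52 FREE]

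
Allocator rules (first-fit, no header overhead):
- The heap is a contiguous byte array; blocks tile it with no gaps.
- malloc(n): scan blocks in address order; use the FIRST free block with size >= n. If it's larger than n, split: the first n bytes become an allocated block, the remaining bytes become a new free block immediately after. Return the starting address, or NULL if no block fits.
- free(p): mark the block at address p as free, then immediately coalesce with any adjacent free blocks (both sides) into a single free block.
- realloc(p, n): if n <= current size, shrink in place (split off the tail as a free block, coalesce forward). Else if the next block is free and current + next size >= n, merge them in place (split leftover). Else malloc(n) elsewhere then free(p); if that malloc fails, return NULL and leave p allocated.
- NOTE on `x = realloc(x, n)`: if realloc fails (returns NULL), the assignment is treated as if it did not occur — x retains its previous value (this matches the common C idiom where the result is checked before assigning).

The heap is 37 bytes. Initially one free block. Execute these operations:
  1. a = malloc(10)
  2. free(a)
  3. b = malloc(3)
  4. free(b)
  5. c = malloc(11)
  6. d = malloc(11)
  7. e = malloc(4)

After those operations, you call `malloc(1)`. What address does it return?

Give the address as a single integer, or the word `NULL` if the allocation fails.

Answer: 26

Derivation:
Op 1: a = malloc(10) -> a = 0; heap: [0-9 ALLOC][10-36 FREE]
Op 2: free(a) -> (freed a); heap: [0-36 FREE]
Op 3: b = malloc(3) -> b = 0; heap: [0-2 ALLOC][3-36 FREE]
Op 4: free(b) -> (freed b); heap: [0-36 FREE]
Op 5: c = malloc(11) -> c = 0; heap: [0-10 ALLOC][11-36 FREE]
Op 6: d = malloc(11) -> d = 11; heap: [0-10 ALLOC][11-21 ALLOC][22-36 FREE]
Op 7: e = malloc(4) -> e = 22; heap: [0-10 ALLOC][11-21 ALLOC][22-25 ALLOC][26-36 FREE]
malloc(1): first-fit scan over [0-10 ALLOC][11-21 ALLOC][22-25 ALLOC][26-36 FREE] -> 26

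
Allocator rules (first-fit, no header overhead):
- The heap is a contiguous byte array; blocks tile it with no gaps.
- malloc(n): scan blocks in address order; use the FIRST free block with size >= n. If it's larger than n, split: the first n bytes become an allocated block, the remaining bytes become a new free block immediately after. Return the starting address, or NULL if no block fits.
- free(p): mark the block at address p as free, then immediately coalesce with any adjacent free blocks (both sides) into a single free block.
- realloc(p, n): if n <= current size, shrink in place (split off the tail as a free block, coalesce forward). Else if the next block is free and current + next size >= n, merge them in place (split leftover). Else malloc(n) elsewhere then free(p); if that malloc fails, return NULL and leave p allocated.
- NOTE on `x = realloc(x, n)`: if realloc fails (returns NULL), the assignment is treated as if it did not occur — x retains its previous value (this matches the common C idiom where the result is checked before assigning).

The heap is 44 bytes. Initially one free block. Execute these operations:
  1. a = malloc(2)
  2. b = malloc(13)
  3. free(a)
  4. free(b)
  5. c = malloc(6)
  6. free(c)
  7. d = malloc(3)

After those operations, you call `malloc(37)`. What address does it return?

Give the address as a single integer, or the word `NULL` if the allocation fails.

Answer: 3

Derivation:
Op 1: a = malloc(2) -> a = 0; heap: [0-1 ALLOC][2-43 FREE]
Op 2: b = malloc(13) -> b = 2; heap: [0-1 ALLOC][2-14 ALLOC][15-43 FREE]
Op 3: free(a) -> (freed a); heap: [0-1 FREE][2-14 ALLOC][15-43 FREE]
Op 4: free(b) -> (freed b); heap: [0-43 FREE]
Op 5: c = malloc(6) -> c = 0; heap: [0-5 ALLOC][6-43 FREE]
Op 6: free(c) -> (freed c); heap: [0-43 FREE]
Op 7: d = malloc(3) -> d = 0; heap: [0-2 ALLOC][3-43 FREE]
malloc(37): first-fit scan over [0-2 ALLOC][3-43 FREE] -> 3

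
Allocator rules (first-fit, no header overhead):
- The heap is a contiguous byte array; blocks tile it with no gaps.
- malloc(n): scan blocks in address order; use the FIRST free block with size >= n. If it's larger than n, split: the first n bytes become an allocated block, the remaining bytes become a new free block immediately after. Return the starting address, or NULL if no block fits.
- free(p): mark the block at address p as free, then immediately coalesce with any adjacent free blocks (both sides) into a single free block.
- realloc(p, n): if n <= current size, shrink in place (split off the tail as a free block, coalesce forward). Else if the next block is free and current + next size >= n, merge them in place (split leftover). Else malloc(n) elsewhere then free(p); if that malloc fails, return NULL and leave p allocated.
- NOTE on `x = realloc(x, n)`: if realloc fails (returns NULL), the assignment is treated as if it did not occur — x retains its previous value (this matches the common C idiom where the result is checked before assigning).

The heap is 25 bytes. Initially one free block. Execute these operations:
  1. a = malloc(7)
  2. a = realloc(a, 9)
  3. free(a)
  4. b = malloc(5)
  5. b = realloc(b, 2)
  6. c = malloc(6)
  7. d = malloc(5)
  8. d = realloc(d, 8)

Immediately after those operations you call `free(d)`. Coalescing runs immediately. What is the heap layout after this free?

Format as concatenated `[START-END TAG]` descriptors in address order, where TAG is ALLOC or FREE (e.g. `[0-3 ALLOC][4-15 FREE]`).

Op 1: a = malloc(7) -> a = 0; heap: [0-6 ALLOC][7-24 FREE]
Op 2: a = realloc(a, 9) -> a = 0; heap: [0-8 ALLOC][9-24 FREE]
Op 3: free(a) -> (freed a); heap: [0-24 FREE]
Op 4: b = malloc(5) -> b = 0; heap: [0-4 ALLOC][5-24 FREE]
Op 5: b = realloc(b, 2) -> b = 0; heap: [0-1 ALLOC][2-24 FREE]
Op 6: c = malloc(6) -> c = 2; heap: [0-1 ALLOC][2-7 ALLOC][8-24 FREE]
Op 7: d = malloc(5) -> d = 8; heap: [0-1 ALLOC][2-7 ALLOC][8-12 ALLOC][13-24 FREE]
Op 8: d = realloc(d, 8) -> d = 8; heap: [0-1 ALLOC][2-7 ALLOC][8-15 ALLOC][16-24 FREE]
free(d): d = 8 -> block [8-15 ALLOC]; mark free, coalesce with adjacent free neighbors -> [0-1 ALLOC][2-7 ALLOC][8-24 FREE]

Answer: [0-1 ALLOC][2-7 ALLOC][8-24 FREE]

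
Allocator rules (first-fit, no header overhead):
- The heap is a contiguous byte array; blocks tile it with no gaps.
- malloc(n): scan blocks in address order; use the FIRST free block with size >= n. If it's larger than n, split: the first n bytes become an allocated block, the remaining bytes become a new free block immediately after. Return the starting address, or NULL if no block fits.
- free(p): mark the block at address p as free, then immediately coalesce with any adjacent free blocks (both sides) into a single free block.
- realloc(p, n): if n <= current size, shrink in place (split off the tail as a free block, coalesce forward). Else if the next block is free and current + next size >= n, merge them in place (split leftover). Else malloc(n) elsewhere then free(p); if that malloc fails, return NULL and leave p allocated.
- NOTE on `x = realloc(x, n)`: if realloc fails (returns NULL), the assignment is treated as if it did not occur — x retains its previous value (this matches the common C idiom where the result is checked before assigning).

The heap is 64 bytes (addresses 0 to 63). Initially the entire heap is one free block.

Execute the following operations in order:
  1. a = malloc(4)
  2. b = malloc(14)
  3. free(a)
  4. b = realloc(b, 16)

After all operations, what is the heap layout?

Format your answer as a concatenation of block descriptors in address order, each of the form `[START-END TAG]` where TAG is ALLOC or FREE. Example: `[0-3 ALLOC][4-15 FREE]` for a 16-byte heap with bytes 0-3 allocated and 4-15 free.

Answer: [0-3 FREE][4-19 ALLOC][20-63 FREE]

Derivation:
Op 1: a = malloc(4) -> a = 0; heap: [0-3 ALLOC][4-63 FREE]
Op 2: b = malloc(14) -> b = 4; heap: [0-3 ALLOC][4-17 ALLOC][18-63 FREE]
Op 3: free(a) -> (freed a); heap: [0-3 FREE][4-17 ALLOC][18-63 FREE]
Op 4: b = realloc(b, 16) -> b = 4; heap: [0-3 FREE][4-19 ALLOC][20-63 FREE]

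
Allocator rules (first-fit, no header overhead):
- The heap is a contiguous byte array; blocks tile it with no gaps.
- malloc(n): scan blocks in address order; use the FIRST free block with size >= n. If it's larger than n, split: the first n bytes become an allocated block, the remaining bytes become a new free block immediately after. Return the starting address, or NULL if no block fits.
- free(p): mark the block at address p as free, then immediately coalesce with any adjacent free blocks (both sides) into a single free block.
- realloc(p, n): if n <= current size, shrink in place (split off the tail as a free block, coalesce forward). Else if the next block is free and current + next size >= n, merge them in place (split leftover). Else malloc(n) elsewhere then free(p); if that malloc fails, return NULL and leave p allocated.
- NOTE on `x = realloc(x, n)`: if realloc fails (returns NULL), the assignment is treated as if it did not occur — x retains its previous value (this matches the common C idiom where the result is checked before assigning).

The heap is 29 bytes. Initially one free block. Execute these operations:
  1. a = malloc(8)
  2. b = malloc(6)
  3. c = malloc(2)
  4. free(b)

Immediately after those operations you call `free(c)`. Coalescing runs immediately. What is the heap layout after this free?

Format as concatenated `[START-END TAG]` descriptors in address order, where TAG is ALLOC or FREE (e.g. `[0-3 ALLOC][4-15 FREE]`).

Answer: [0-7 ALLOC][8-28 FREE]

Derivation:
Op 1: a = malloc(8) -> a = 0; heap: [0-7 ALLOC][8-28 FREE]
Op 2: b = malloc(6) -> b = 8; heap: [0-7 ALLOC][8-13 ALLOC][14-28 FREE]
Op 3: c = malloc(2) -> c = 14; heap: [0-7 ALLOC][8-13 ALLOC][14-15 ALLOC][16-28 FREE]
Op 4: free(b) -> (freed b); heap: [0-7 ALLOC][8-13 FREE][14-15 ALLOC][16-28 FREE]
free(c): c = 14 -> block [14-15 ALLOC]; mark free, coalesce with adjacent free neighbors -> [0-7 ALLOC][8-28 FREE]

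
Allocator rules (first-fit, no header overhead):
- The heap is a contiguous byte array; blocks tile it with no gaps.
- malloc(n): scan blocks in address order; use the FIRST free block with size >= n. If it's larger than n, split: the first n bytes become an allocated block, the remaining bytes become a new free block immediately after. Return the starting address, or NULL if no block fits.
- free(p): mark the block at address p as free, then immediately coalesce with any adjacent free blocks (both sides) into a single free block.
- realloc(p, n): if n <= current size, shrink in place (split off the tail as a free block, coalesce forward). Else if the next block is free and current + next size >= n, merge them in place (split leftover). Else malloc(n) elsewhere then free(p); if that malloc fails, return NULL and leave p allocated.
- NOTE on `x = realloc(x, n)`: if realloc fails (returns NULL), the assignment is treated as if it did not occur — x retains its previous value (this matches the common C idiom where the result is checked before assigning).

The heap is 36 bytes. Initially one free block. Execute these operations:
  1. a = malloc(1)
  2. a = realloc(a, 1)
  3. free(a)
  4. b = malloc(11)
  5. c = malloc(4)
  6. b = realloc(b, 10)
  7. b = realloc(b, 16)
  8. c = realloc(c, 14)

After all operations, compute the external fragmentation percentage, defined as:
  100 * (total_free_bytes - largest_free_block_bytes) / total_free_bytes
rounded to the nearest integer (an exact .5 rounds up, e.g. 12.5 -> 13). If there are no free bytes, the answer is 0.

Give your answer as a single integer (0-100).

Op 1: a = malloc(1) -> a = 0; heap: [0-0 ALLOC][1-35 FREE]
Op 2: a = realloc(a, 1) -> a = 0; heap: [0-0 ALLOC][1-35 FREE]
Op 3: free(a) -> (freed a); heap: [0-35 FREE]
Op 4: b = malloc(11) -> b = 0; heap: [0-10 ALLOC][11-35 FREE]
Op 5: c = malloc(4) -> c = 11; heap: [0-10 ALLOC][11-14 ALLOC][15-35 FREE]
Op 6: b = realloc(b, 10) -> b = 0; heap: [0-9 ALLOC][10-10 FREE][11-14 ALLOC][15-35 FREE]
Op 7: b = realloc(b, 16) -> b = 15; heap: [0-10 FREE][11-14 ALLOC][15-30 ALLOC][31-35 FREE]
Op 8: c = realloc(c, 14) -> NULL (c unchanged); heap: [0-10 FREE][11-14 ALLOC][15-30 ALLOC][31-35 FREE]
Free blocks: [11 5] total_free=16 largest=11 -> 100*(16-11)/16 = 500/16 = 31.25 -> rounds to 31

Answer: 31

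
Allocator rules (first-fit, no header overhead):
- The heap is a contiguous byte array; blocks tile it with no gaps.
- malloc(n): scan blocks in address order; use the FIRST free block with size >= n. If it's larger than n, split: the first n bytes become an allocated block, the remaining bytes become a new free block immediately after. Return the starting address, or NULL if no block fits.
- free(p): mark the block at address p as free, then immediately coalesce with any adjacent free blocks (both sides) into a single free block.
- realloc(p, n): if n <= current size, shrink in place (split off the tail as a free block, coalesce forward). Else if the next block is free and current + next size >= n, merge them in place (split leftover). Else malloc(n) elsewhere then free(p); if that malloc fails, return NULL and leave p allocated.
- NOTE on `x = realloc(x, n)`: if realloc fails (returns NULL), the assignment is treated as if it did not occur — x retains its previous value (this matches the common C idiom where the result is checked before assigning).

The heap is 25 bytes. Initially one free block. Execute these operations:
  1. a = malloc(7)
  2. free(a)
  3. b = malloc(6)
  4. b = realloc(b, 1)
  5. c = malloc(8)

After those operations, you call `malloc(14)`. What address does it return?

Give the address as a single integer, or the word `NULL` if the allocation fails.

Answer: 9

Derivation:
Op 1: a = malloc(7) -> a = 0; heap: [0-6 ALLOC][7-24 FREE]
Op 2: free(a) -> (freed a); heap: [0-24 FREE]
Op 3: b = malloc(6) -> b = 0; heap: [0-5 ALLOC][6-24 FREE]
Op 4: b = realloc(b, 1) -> b = 0; heap: [0-0 ALLOC][1-24 FREE]
Op 5: c = malloc(8) -> c = 1; heap: [0-0 ALLOC][1-8 ALLOC][9-24 FREE]
malloc(14): first-fit scan over [0-0 ALLOC][1-8 ALLOC][9-24 FREE] -> 9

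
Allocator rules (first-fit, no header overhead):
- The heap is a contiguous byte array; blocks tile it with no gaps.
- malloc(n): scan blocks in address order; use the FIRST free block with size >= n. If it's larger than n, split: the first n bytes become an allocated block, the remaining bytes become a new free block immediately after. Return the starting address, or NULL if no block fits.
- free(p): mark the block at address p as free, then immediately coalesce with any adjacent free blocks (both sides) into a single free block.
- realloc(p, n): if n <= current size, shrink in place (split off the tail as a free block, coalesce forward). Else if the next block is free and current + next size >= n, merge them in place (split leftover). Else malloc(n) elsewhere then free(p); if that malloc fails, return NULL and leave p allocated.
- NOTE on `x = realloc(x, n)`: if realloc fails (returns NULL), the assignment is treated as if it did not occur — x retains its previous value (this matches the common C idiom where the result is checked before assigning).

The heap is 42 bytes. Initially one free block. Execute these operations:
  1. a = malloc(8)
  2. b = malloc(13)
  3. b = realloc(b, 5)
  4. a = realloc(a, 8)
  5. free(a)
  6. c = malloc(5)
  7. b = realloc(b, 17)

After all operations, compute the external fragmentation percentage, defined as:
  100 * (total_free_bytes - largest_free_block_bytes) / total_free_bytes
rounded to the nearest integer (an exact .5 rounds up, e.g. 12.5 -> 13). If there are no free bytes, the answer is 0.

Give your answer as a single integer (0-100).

Op 1: a = malloc(8) -> a = 0; heap: [0-7 ALLOC][8-41 FREE]
Op 2: b = malloc(13) -> b = 8; heap: [0-7 ALLOC][8-20 ALLOC][21-41 FREE]
Op 3: b = realloc(b, 5) -> b = 8; heap: [0-7 ALLOC][8-12 ALLOC][13-41 FREE]
Op 4: a = realloc(a, 8) -> a = 0; heap: [0-7 ALLOC][8-12 ALLOC][13-41 FREE]
Op 5: free(a) -> (freed a); heap: [0-7 FREE][8-12 ALLOC][13-41 FREE]
Op 6: c = malloc(5) -> c = 0; heap: [0-4 ALLOC][5-7 FREE][8-12 ALLOC][13-41 FREE]
Op 7: b = realloc(b, 17) -> b = 8; heap: [0-4 ALLOC][5-7 FREE][8-24 ALLOC][25-41 FREE]
Free blocks: [3 17] total_free=20 largest=17 -> 100*(20-17)/20 = 300/20 = 15

Answer: 15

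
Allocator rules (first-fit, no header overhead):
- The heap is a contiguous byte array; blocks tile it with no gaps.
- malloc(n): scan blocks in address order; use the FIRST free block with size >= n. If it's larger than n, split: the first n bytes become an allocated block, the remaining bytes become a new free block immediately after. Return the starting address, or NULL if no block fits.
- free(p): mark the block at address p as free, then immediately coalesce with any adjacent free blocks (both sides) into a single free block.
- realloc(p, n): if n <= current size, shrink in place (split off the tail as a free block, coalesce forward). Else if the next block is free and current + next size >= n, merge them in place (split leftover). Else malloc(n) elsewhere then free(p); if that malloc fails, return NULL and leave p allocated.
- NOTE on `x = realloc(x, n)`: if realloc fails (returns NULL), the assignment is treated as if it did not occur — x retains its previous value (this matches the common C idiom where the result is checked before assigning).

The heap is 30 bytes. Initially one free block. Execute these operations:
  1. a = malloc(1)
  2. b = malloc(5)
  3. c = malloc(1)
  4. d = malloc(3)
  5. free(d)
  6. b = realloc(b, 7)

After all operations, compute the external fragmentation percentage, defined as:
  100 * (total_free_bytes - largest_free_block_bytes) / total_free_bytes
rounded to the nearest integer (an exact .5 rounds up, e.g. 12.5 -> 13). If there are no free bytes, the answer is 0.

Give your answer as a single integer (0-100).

Op 1: a = malloc(1) -> a = 0; heap: [0-0 ALLOC][1-29 FREE]
Op 2: b = malloc(5) -> b = 1; heap: [0-0 ALLOC][1-5 ALLOC][6-29 FREE]
Op 3: c = malloc(1) -> c = 6; heap: [0-0 ALLOC][1-5 ALLOC][6-6 ALLOC][7-29 FREE]
Op 4: d = malloc(3) -> d = 7; heap: [0-0 ALLOC][1-5 ALLOC][6-6 ALLOC][7-9 ALLOC][10-29 FREE]
Op 5: free(d) -> (freed d); heap: [0-0 ALLOC][1-5 ALLOC][6-6 ALLOC][7-29 FREE]
Op 6: b = realloc(b, 7) -> b = 7; heap: [0-0 ALLOC][1-5 FREE][6-6 ALLOC][7-13 ALLOC][14-29 FREE]
Free blocks: [5 16] total_free=21 largest=16 -> 100*(21-16)/21 = 500/21 ≈ 23.810 -> rounds to 24

Answer: 24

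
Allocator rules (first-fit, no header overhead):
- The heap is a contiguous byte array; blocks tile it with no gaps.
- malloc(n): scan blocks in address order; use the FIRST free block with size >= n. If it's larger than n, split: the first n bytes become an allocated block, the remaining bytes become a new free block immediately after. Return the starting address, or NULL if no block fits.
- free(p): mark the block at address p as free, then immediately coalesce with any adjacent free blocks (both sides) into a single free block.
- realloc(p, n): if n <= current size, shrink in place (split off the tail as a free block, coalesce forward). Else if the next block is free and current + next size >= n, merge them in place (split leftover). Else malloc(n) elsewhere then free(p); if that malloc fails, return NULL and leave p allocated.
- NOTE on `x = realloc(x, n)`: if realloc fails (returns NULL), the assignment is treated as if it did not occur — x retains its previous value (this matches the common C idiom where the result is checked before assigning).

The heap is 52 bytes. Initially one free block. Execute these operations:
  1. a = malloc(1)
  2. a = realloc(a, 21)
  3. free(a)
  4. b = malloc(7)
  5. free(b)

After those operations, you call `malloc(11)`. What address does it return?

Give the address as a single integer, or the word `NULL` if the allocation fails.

Op 1: a = malloc(1) -> a = 0; heap: [0-0 ALLOC][1-51 FREE]
Op 2: a = realloc(a, 21) -> a = 0; heap: [0-20 ALLOC][21-51 FREE]
Op 3: free(a) -> (freed a); heap: [0-51 FREE]
Op 4: b = malloc(7) -> b = 0; heap: [0-6 ALLOC][7-51 FREE]
Op 5: free(b) -> (freed b); heap: [0-51 FREE]
malloc(11): first-fit scan over [0-51 FREE] -> 0

Answer: 0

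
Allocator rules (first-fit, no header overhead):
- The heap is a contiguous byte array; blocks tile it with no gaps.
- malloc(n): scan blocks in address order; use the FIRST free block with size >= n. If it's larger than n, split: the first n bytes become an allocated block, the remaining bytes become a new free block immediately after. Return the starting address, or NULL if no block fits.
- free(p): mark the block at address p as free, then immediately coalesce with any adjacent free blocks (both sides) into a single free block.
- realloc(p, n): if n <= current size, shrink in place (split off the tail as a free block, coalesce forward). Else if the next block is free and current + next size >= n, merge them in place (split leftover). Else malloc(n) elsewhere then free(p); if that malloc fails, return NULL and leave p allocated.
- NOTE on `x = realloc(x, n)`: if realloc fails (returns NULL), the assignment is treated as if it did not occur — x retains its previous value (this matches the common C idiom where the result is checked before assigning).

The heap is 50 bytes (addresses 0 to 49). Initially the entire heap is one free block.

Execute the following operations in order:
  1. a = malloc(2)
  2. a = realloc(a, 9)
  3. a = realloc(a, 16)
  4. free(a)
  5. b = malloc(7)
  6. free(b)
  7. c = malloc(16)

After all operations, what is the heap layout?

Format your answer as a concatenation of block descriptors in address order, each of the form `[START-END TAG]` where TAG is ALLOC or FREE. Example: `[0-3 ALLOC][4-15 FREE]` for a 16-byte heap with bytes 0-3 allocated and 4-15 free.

Op 1: a = malloc(2) -> a = 0; heap: [0-1 ALLOC][2-49 FREE]
Op 2: a = realloc(a, 9) -> a = 0; heap: [0-8 ALLOC][9-49 FREE]
Op 3: a = realloc(a, 16) -> a = 0; heap: [0-15 ALLOC][16-49 FREE]
Op 4: free(a) -> (freed a); heap: [0-49 FREE]
Op 5: b = malloc(7) -> b = 0; heap: [0-6 ALLOC][7-49 FREE]
Op 6: free(b) -> (freed b); heap: [0-49 FREE]
Op 7: c = malloc(16) -> c = 0; heap: [0-15 ALLOC][16-49 FREE]

Answer: [0-15 ALLOC][16-49 FREE]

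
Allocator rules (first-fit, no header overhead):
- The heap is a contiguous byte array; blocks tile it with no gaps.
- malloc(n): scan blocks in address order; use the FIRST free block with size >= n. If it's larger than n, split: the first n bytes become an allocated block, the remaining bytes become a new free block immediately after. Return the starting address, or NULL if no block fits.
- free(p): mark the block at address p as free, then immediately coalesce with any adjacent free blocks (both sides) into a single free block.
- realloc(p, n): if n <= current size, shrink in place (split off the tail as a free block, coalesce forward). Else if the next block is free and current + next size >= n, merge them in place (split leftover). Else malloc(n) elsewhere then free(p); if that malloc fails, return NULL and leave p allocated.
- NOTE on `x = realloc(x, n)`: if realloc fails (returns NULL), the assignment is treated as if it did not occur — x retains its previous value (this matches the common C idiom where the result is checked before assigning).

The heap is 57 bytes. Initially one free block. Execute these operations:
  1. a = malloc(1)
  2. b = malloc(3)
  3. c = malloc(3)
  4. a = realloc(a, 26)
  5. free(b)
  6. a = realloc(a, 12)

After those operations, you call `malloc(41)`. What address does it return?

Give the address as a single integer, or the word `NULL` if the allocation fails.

Answer: NULL

Derivation:
Op 1: a = malloc(1) -> a = 0; heap: [0-0 ALLOC][1-56 FREE]
Op 2: b = malloc(3) -> b = 1; heap: [0-0 ALLOC][1-3 ALLOC][4-56 FREE]
Op 3: c = malloc(3) -> c = 4; heap: [0-0 ALLOC][1-3 ALLOC][4-6 ALLOC][7-56 FREE]
Op 4: a = realloc(a, 26) -> a = 7; heap: [0-0 FREE][1-3 ALLOC][4-6 ALLOC][7-32 ALLOC][33-56 FREE]
Op 5: free(b) -> (freed b); heap: [0-3 FREE][4-6 ALLOC][7-32 ALLOC][33-56 FREE]
Op 6: a = realloc(a, 12) -> a = 7; heap: [0-3 FREE][4-6 ALLOC][7-18 ALLOC][19-56 FREE]
malloc(41): first-fit scan over [0-3 FREE][4-6 ALLOC][7-18 ALLOC][19-56 FREE] -> NULL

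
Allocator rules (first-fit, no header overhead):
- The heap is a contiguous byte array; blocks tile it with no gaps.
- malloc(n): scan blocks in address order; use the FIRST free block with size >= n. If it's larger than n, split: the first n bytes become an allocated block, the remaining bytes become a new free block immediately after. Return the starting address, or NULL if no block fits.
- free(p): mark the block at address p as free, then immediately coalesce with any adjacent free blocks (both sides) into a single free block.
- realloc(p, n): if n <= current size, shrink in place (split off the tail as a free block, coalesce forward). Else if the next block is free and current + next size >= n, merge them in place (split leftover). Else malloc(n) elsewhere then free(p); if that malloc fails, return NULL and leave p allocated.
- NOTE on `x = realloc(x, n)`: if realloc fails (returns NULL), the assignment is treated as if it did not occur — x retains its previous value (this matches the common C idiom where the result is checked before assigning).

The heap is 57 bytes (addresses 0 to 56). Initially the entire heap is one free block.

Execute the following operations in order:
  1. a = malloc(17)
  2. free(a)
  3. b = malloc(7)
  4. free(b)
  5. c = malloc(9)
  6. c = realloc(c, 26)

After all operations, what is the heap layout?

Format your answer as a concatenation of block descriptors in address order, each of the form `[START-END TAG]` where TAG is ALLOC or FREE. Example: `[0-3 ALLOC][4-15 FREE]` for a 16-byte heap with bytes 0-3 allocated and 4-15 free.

Op 1: a = malloc(17) -> a = 0; heap: [0-16 ALLOC][17-56 FREE]
Op 2: free(a) -> (freed a); heap: [0-56 FREE]
Op 3: b = malloc(7) -> b = 0; heap: [0-6 ALLOC][7-56 FREE]
Op 4: free(b) -> (freed b); heap: [0-56 FREE]
Op 5: c = malloc(9) -> c = 0; heap: [0-8 ALLOC][9-56 FREE]
Op 6: c = realloc(c, 26) -> c = 0; heap: [0-25 ALLOC][26-56 FREE]

Answer: [0-25 ALLOC][26-56 FREE]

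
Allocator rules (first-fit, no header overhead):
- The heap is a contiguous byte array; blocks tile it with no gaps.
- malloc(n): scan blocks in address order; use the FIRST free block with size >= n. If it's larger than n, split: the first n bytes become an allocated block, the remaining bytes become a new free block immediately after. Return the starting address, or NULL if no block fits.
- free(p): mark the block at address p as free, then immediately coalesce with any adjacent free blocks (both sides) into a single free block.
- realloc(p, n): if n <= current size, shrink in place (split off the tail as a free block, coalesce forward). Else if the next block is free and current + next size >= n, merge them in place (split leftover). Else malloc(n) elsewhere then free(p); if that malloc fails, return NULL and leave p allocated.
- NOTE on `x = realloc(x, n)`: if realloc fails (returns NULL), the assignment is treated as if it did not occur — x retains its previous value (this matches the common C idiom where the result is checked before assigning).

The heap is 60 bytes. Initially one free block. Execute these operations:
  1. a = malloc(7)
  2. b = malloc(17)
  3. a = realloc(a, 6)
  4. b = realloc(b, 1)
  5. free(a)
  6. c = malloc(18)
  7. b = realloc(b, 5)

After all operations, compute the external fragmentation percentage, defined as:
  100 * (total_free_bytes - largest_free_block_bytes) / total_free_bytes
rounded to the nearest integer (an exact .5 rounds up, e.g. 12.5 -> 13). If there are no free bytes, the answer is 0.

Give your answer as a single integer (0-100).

Answer: 8

Derivation:
Op 1: a = malloc(7) -> a = 0; heap: [0-6 ALLOC][7-59 FREE]
Op 2: b = malloc(17) -> b = 7; heap: [0-6 ALLOC][7-23 ALLOC][24-59 FREE]
Op 3: a = realloc(a, 6) -> a = 0; heap: [0-5 ALLOC][6-6 FREE][7-23 ALLOC][24-59 FREE]
Op 4: b = realloc(b, 1) -> b = 7; heap: [0-5 ALLOC][6-6 FREE][7-7 ALLOC][8-59 FREE]
Op 5: free(a) -> (freed a); heap: [0-6 FREE][7-7 ALLOC][8-59 FREE]
Op 6: c = malloc(18) -> c = 8; heap: [0-6 FREE][7-7 ALLOC][8-25 ALLOC][26-59 FREE]
Op 7: b = realloc(b, 5) -> b = 0; heap: [0-4 ALLOC][5-7 FREE][8-25 ALLOC][26-59 FREE]
Free blocks: [3 34] total_free=37 largest=34 -> 100*(37-34)/37 = 300/37 ≈ 8.108 -> rounds to 8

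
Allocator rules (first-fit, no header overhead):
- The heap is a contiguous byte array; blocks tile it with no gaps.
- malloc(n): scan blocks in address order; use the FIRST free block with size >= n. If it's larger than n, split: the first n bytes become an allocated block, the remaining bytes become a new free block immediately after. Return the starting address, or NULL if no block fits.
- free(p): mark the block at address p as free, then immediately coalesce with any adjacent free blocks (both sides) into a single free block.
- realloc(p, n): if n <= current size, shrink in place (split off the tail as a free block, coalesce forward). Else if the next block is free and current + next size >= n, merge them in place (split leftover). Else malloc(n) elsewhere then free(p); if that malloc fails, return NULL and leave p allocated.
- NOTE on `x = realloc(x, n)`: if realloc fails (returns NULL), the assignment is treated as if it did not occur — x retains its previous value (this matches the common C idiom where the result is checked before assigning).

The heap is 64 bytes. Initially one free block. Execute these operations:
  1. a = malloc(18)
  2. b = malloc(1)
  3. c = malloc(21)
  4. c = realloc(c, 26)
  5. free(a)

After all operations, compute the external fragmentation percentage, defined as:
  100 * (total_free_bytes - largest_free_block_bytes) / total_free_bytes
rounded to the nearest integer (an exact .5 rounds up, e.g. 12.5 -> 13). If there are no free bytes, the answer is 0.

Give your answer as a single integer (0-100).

Answer: 49

Derivation:
Op 1: a = malloc(18) -> a = 0; heap: [0-17 ALLOC][18-63 FREE]
Op 2: b = malloc(1) -> b = 18; heap: [0-17 ALLOC][18-18 ALLOC][19-63 FREE]
Op 3: c = malloc(21) -> c = 19; heap: [0-17 ALLOC][18-18 ALLOC][19-39 ALLOC][40-63 FREE]
Op 4: c = realloc(c, 26) -> c = 19; heap: [0-17 ALLOC][18-18 ALLOC][19-44 ALLOC][45-63 FREE]
Op 5: free(a) -> (freed a); heap: [0-17 FREE][18-18 ALLOC][19-44 ALLOC][45-63 FREE]
Free blocks: [18 19] total_free=37 largest=19 -> 100*(37-19)/37 = 1800/37 ≈ 48.649 -> rounds to 49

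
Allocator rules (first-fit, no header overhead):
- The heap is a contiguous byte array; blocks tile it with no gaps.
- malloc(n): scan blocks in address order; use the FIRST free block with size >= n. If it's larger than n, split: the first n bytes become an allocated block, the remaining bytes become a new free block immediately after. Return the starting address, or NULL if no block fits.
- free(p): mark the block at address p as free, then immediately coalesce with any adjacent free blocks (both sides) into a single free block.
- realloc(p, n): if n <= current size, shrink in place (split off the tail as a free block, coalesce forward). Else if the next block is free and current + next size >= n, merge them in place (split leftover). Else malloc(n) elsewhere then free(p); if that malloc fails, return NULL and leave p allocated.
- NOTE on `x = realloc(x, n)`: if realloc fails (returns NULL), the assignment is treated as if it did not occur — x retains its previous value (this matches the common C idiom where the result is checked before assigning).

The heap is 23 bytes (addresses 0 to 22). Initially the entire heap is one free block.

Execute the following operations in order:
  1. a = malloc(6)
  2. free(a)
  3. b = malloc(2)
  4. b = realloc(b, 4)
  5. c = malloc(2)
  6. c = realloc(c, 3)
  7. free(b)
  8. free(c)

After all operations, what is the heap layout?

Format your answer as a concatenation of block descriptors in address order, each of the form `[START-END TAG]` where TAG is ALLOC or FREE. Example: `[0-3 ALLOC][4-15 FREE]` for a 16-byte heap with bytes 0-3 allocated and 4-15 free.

Answer: [0-22 FREE]

Derivation:
Op 1: a = malloc(6) -> a = 0; heap: [0-5 ALLOC][6-22 FREE]
Op 2: free(a) -> (freed a); heap: [0-22 FREE]
Op 3: b = malloc(2) -> b = 0; heap: [0-1 ALLOC][2-22 FREE]
Op 4: b = realloc(b, 4) -> b = 0; heap: [0-3 ALLOC][4-22 FREE]
Op 5: c = malloc(2) -> c = 4; heap: [0-3 ALLOC][4-5 ALLOC][6-22 FREE]
Op 6: c = realloc(c, 3) -> c = 4; heap: [0-3 ALLOC][4-6 ALLOC][7-22 FREE]
Op 7: free(b) -> (freed b); heap: [0-3 FREE][4-6 ALLOC][7-22 FREE]
Op 8: free(c) -> (freed c); heap: [0-22 FREE]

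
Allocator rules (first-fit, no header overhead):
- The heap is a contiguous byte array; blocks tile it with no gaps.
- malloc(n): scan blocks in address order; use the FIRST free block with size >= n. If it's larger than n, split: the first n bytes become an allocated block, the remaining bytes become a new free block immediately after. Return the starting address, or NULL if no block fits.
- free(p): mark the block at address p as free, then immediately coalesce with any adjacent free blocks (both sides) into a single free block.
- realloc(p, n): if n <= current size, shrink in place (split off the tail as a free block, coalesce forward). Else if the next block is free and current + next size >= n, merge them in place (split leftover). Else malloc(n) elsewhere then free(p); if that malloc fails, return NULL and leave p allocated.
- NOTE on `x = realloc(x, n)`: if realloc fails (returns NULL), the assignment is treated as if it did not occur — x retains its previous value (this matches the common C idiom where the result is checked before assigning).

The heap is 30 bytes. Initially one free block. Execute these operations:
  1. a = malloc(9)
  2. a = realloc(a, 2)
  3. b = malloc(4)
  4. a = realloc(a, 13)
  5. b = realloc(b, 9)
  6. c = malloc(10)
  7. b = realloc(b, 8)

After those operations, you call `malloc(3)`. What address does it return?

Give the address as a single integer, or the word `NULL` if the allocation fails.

Op 1: a = malloc(9) -> a = 0; heap: [0-8 ALLOC][9-29 FREE]
Op 2: a = realloc(a, 2) -> a = 0; heap: [0-1 ALLOC][2-29 FREE]
Op 3: b = malloc(4) -> b = 2; heap: [0-1 ALLOC][2-5 ALLOC][6-29 FREE]
Op 4: a = realloc(a, 13) -> a = 6; heap: [0-1 FREE][2-5 ALLOC][6-18 ALLOC][19-29 FREE]
Op 5: b = realloc(b, 9) -> b = 19; heap: [0-5 FREE][6-18 ALLOC][19-27 ALLOC][28-29 FREE]
Op 6: c = malloc(10) -> c = NULL; heap: [0-5 FREE][6-18 ALLOC][19-27 ALLOC][28-29 FREE]
Op 7: b = realloc(b, 8) -> b = 19; heap: [0-5 FREE][6-18 ALLOC][19-26 ALLOC][27-29 FREE]
malloc(3): first-fit scan over [0-5 FREE][6-18 ALLOC][19-26 ALLOC][27-29 FREE] -> 0

Answer: 0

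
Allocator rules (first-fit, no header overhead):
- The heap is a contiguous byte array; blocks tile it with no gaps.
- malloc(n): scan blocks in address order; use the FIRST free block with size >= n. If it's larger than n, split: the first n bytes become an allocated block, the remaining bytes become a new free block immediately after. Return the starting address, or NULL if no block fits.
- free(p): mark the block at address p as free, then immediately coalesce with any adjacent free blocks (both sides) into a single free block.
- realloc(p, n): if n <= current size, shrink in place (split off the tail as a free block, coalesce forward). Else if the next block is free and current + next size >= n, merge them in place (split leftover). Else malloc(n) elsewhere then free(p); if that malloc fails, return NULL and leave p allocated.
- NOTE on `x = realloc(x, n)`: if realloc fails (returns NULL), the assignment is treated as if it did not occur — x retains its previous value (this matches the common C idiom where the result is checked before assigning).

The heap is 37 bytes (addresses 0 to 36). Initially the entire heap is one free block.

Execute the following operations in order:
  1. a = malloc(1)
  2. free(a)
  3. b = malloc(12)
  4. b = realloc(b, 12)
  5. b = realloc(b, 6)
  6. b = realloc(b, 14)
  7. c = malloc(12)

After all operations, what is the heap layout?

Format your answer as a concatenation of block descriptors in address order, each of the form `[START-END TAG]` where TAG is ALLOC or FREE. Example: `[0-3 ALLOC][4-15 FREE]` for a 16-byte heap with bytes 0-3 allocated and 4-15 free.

Answer: [0-13 ALLOC][14-25 ALLOC][26-36 FREE]

Derivation:
Op 1: a = malloc(1) -> a = 0; heap: [0-0 ALLOC][1-36 FREE]
Op 2: free(a) -> (freed a); heap: [0-36 FREE]
Op 3: b = malloc(12) -> b = 0; heap: [0-11 ALLOC][12-36 FREE]
Op 4: b = realloc(b, 12) -> b = 0; heap: [0-11 ALLOC][12-36 FREE]
Op 5: b = realloc(b, 6) -> b = 0; heap: [0-5 ALLOC][6-36 FREE]
Op 6: b = realloc(b, 14) -> b = 0; heap: [0-13 ALLOC][14-36 FREE]
Op 7: c = malloc(12) -> c = 14; heap: [0-13 ALLOC][14-25 ALLOC][26-36 FREE]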